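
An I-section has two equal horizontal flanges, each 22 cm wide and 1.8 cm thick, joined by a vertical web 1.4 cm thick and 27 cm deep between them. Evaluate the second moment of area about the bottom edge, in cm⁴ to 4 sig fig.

I_base ≈ 4.613 × 10⁴ cm⁴

Treat the section as a set of non-overlapping primitives; coordinates are from the bounding-box lower-left.
Bottom flange: 22 × 1.8, A = 39.6 cm², y = 0.9 cm, Ī = 10.692 cm⁴.
Web: 1.4 × 27, A = 37.8 cm², y = 15.3 cm, Ī = 2296.35 cm⁴.
Top flange: 22 × 1.8, A = 39.6 cm², y = 29.7 cm, Ī = 10.692 cm⁴.
Transfer each piece to a horizontal axis along the bottom face using Ī + A·d² with d = y − 0:
  bottom flange: d = 0.9 cm → contributes +42.768 cm⁴
  web: d = 15.3 cm → contributes +11 145 cm⁴
  top flange: d = 29.7 cm → contributes +34941.5 cm⁴
Total I = 46129.2 cm⁴.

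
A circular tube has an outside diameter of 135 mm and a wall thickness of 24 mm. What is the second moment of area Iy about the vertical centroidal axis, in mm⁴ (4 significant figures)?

Iy ≈ 1.349 × 10⁷ mm⁴

Split into non-overlapping primitives; take the origin at the lower-left of the bounding box.
Outer circle: ⌀135, A = 14313.9 mm², x = 67.5 mm, Ī = 16 304 406 mm⁴.
Bore (subtracted): ⌀87, A = 5944.68 mm², x = 67.5 mm, Ī = 2 812 205 mm⁴.
By symmetry the centroid is at mid-width, x̄ = 67.5 mm.
All pieces are centred on the vertical centroidal axis, so I = ΣĪ (holes subtracted) = 13 492 201 mm⁴.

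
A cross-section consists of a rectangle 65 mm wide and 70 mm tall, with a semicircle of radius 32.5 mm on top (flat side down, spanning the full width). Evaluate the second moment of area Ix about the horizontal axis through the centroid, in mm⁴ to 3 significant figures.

Decompose the section into non-overlapping parts with the origin at the bottom-left of its bounding rectangle.
Rectangular body: 65 × 70, A = 4 550 mm², y = 35 mm, Ī = 1 857 917 mm⁴.
Semicircular cap: semicircle r = 32.5, A = 1659.2 mm², y = 83.793 mm, Ī = 122 452 mm⁴.
Centroid: ȳ = ΣA·y / ΣA = 48.038 mm.
Transfer each piece to the horizontal axis through the centroid using Ī + A·d² with d = y − 48.038:
  rectangular body: d = -13.038 mm → contributes +2 631 385 mm⁴
  semicircular cap: d = 35.755 mm → contributes +2 243 582 mm⁴
Total I = 4 874 967 mm⁴.

Ix ≈ 4.87 × 10⁶ mm⁴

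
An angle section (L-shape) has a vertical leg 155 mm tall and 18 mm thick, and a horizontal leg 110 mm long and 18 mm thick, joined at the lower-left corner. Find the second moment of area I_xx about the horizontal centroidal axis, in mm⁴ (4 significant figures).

Treat the section as a set of non-overlapping primitives; coordinates are from the bounding-box lower-left.
Vertical leg: 18 × 155, A = 2 790 mm², y = 77.5 mm, Ī = 5 585 813 mm⁴.
Horizontal leg (remainder): 92 × 18, A = 1 656 mm², y = 9 mm, Ī = 44 712 mm⁴.
Centroid: ȳ = ΣA·y / ΣA = 51.9858 mm.
Transfer each piece to the horizontal centroidal axis using Ī + A·d² with d = y − 51.9858:
  vertical leg: d = 25.5142 mm → contributes +7 402 027 mm⁴
  horizontal leg (remainder): d = -42.9858 mm → contributes +3 104 638 mm⁴
Total I = 10 506 665 mm⁴.

I_xx ≈ 1.051 × 10⁷ mm⁴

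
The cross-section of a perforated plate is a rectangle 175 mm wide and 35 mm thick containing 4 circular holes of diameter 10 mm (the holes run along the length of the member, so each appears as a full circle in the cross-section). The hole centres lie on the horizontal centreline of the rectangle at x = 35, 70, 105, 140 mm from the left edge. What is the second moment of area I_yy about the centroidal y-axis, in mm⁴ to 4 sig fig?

I_yy ≈ 1.515 × 10⁷ mm⁴

Break the section into simple shapes (no overlaps), measuring from the bottom-left corner of the bounding box.
Plate: 175 × 35, A = 6 125 mm², x = 87.5 mm, Ī = 15 631 510 mm⁴.
Hole 1 (subtracted): ⌀10, A = 78.5398 mm², x = 35 mm, Ī = 490.874 mm⁴.
Hole 2 (subtracted): ⌀10, A = 78.5398 mm², x = 70 mm, Ī = 490.874 mm⁴.
Hole 3 (subtracted): ⌀10, A = 78.5398 mm², x = 105 mm, Ī = 490.874 mm⁴.
Hole 4 (subtracted): ⌀10, A = 78.5398 mm², x = 140 mm, Ī = 490.874 mm⁴.
By symmetry the centroid is at mid-width, x̄ = 87.5 mm.
Transfer each piece to the centroidal y-axis using Ī + A·d² with d = x − 87.5:
  plate: d = 0 mm → contributes +15 631 510 mm⁴
  hole 1: d = -52.5 mm → contributes −216 966 mm⁴
  hole 2: d = -17.5 mm → contributes −24543.7 mm⁴
  hole 3: d = 17.5 mm → contributes −24543.7 mm⁴
  hole 4: d = 52.5 mm → contributes −216 966 mm⁴
Total I = 15 148 491 mm⁴.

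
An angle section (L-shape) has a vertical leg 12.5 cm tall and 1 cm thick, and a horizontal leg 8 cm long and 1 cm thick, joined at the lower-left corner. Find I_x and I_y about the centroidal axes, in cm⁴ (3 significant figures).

Decompose the section into non-overlapping parts with the origin at the bottom-left of its bounding rectangle.
Vertical leg: 1 × 12.5, A = 12.5 cm², y = 6.25 cm, Ī = 162.76 cm⁴.
Horizontal leg (remainder): 7 × 1, A = 7 cm², y = 0.5 cm, Ī = 0.58333 cm⁴.
Centroid: ȳ = ΣA·y / ΣA = 4.1859 cm.
Transfer each piece to the centroidal x-axis using Ī + A·d² with d = y − 4.1859:
  vertical leg: d = 2.0641 cm → contributes +216.02 cm⁴
  horizontal leg (remainder): d = -3.6859 cm → contributes +95.684 cm⁴
Total I = 311.7 cm⁴.
For the y-axis: x̄ = 1.9359 cm.
Repeating about the centroidal y-axis gives I_y = 101.42 cm⁴.

I_x ≈ 312 cm⁴, I_y ≈ 101 cm⁴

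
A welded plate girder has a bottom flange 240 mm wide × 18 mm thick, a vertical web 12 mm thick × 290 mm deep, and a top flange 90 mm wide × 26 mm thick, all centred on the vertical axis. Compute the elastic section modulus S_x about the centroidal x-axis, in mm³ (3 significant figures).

Split into non-overlapping primitives; take the origin at the lower-left of the bounding box.
Bottom plate: 240 × 18, A = 4 320 mm², y = 9 mm, Ī = 116 640 mm⁴.
Web plate: 12 × 290, A = 3 480 mm², y = 163 mm, Ī = 24 389 000 mm⁴.
Top plate: 90 × 26, A = 2 340 mm², y = 321 mm, Ī = 131 820 mm⁴.
Centroid: ȳ = ΣA·y / ΣA = 133.85 mm.
Transfer each piece to the centroidal x-axis using Ī + A·d² with d = y − 133.85:
  bottom plate: d = -124.85 mm → contributes +67 456 971 mm⁴
  web plate: d = 29.148 mm → contributes +27 345 614 mm⁴
  top plate: d = 187.15 mm → contributes +82 088 793 mm⁴
Total I = 176 891 378 mm⁴.
Extreme fibre distance c = 200.15 mm; S = I/c = 883 803 mm³.

S_x ≈ 8.84 × 10⁵ mm³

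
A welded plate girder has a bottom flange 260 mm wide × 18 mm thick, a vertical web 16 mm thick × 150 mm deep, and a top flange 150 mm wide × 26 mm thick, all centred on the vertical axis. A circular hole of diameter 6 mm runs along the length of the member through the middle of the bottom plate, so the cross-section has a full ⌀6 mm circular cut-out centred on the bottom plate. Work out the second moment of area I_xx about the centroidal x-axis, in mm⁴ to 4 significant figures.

I_xx ≈ 6.766 × 10⁷ mm⁴

Treat the section as a set of non-overlapping primitives; coordinates are from the bounding-box lower-left.
Bottom plate: 260 × 18, A = 4 680 mm², y = 9 mm, Ī = 126 360 mm⁴.
Web plate: 16 × 150, A = 2 400 mm², y = 93 mm, Ī = 4 500 000 mm⁴.
Top plate: 150 × 26, A = 3 900 mm², y = 181 mm, Ī = 219 700 mm⁴.
Hole (subtracted): ⌀6, A = 28.2743 mm², y = 9 mm, Ī = 63.6173 mm⁴.
Centroid: ȳ = ΣA·y / ΣA = 88.6587 mm.
Transfer each piece to the centroidal x-axis using Ī + A·d² with d = y − 88.6587:
  bottom plate: d = -79.6587 mm → contributes +29 823 324 mm⁴
  web plate: d = 4.34132 mm → contributes +4 545 233 mm⁴
  top plate: d = 92.3413 mm → contributes +33 474 686 mm⁴
  hole: d = -79.6587 mm → contributes −179 479 mm⁴
Total I = 67 663 765 mm⁴.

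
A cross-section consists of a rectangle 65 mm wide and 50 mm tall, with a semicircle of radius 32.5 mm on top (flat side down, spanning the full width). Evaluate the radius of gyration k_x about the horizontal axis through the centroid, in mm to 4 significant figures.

k_x ≈ 22.35 mm

Split into non-overlapping primitives; take the origin at the lower-left of the bounding box.
Rectangular body: 65 × 50, A = 3 250 mm², y = 25 mm, Ī = 677 083 mm⁴.
Semicircular cap: semicircle r = 32.5, A = 1659.15 mm², y = 63.7934 mm, Ī = 122 452 mm⁴.
Centroid: ȳ = ΣA·y / ΣA = 38.1111 mm.
Transfer each piece to the horizontal axis through the centroid using Ī + A·d² with d = y − 38.1111:
  rectangular body: d = -13.1111 mm → contributes +1 235 759 mm⁴
  semicircular cap: d = 25.6824 mm → contributes +1 216 802 mm⁴
Total I = 2 452 561 mm⁴.
Radius of gyration: k = √(I/A) = √(2 452 561 / 4909.15) = 22.3515 mm.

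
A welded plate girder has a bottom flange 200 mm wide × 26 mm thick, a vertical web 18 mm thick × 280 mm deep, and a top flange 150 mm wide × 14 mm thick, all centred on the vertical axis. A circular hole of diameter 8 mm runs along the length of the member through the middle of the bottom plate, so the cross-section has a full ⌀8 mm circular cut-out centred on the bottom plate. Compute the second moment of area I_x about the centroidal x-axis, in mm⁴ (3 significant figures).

I_x ≈ 1.80 × 10⁸ mm⁴

Break the section into simple shapes (no overlaps), measuring from the bottom-left corner of the bounding box.
Bottom plate: 200 × 26, A = 5 200 mm², y = 13 mm, Ī = 292 933 mm⁴.
Web plate: 18 × 280, A = 5 040 mm², y = 166 mm, Ī = 32 928 000 mm⁴.
Top plate: 150 × 14, A = 2 100 mm², y = 313 mm, Ī = 34 300 mm⁴.
Hole (subtracted): ⌀8, A = 50.265 mm², y = 13 mm, Ī = 201.06 mm⁴.
Centroid: ȳ = ΣA·y / ΣA = 127.01 mm.
Transfer each piece to the centroidal x-axis using Ī + A·d² with d = y − 127.01:
  bottom plate: d = -114.01 mm → contributes +67 880 842 mm⁴
  web plate: d = 38.993 mm → contributes +40 590 953 mm⁴
  top plate: d = 185.99 mm → contributes +72 680 162 mm⁴
  hole: d = -114.01 mm → contributes −653 535 mm⁴
Total I = 180 498 421 mm⁴.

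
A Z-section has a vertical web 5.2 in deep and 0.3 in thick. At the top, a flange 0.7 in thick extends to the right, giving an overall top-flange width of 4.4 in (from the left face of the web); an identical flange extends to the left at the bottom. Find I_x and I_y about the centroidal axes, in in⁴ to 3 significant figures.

Break the section into simple shapes (no overlaps), measuring from the bottom-left corner of the bounding box.
Web: 0.3 × 5.2, A = 1.56 in², y = 2.6 in, Ī = 3.5152 in⁴.
Top flange (beyond web): 4.1 × 0.7, A = 2.87 in², y = 4.85 in, Ī = 0.11719 in⁴.
Bottom flange (beyond web): 4.1 × 0.7, A = 2.87 in², y = 0.35 in, Ī = 0.11719 in⁴.
Centroid: ȳ = ΣA·y / ΣA = 2.6 in.
Transfer each piece to the centroidal x-axis using Ī + A·d² with d = y − 2.6:
  web: d = 0 in → contributes +3.5152 in⁴
  top flange (beyond web): d = 2.25 in → contributes +14.647 in⁴
  bottom flange (beyond web): d = -2.25 in → contributes +14.647 in⁴
Total I = 32.808 in⁴.
For the y-axis: x̄ = 4.25 in.
Repeating about the centroidal y-axis gives I_y = 35.834 in⁴.

I_x ≈ 32.8 in⁴, I_y ≈ 35.8 in⁴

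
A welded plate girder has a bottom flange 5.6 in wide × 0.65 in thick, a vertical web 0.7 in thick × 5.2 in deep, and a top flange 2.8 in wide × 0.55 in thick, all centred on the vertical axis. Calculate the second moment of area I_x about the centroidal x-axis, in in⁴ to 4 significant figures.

I_x ≈ 47.85 in⁴

Decompose the section into non-overlapping parts with the origin at the bottom-left of its bounding rectangle.
Bottom plate: 5.6 × 0.65, A = 3.64 in², y = 0.325 in, Ī = 0.128158 in⁴.
Web plate: 0.7 × 5.2, A = 3.64 in², y = 3.25 in, Ī = 8.20213 in⁴.
Top plate: 2.8 × 0.55, A = 1.54 in², y = 6.125 in, Ī = 0.0388208 in⁴.
Centroid: ȳ = ΣA·y / ΣA = 2.54484 in.
Transfer each piece to the centroidal x-axis using Ī + A·d² with d = y − 2.54484:
  bottom plate: d = -2.21984 in → contributes +18.065 in⁴
  web plate: d = 0.705159 in → contributes +10.0121 in⁴
  top plate: d = 3.58016 in → contributes +19.7778 in⁴
Total I = 47.8549 in⁴.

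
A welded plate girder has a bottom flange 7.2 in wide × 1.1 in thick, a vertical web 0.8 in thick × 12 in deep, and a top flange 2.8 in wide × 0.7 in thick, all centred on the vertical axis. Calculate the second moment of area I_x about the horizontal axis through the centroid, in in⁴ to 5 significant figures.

I_x ≈ 455.09 in⁴

Treat the section as a set of non-overlapping primitives; coordinates are from the bounding-box lower-left.
Bottom plate: 7.2 × 1.1, A = 7.92 in², y = 0.55 in, Ī = 0.7986 in⁴.
Web plate: 0.8 × 12, A = 9.6 in², y = 7.1 in, Ī = 115.2 in⁴.
Top plate: 2.8 × 0.7, A = 1.96 in², y = 13.45 in, Ī = 0.08003333 in⁴.
Centroid: ȳ = ΣA·y / ΣA = 5.075873 in.
Transfer each piece to the horizontal axis through the centroid using Ī + A·d² with d = y − 5.075873:
  bottom plate: d = -4.525873 in → contributes +163.0281 in⁴
  web plate: d = 2.024127 in → contributes +154.5321 in⁴
  top plate: d = 8.374127 in → contributes +137.527 in⁴
Total I = 455.0872 in⁴.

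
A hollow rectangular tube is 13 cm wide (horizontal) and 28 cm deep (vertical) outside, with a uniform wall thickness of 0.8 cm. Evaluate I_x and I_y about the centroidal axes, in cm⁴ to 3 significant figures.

I_x ≈ 6300 cm⁴, I_y ≈ 1870 cm⁴

Break the section into simple shapes (no overlaps), measuring from the bottom-left corner of the bounding box.
Outer rectangle: 13 × 28, A = 364 cm², y = 14 cm, Ī = 23 781 cm⁴.
Inner void (subtracted): 11.4 × 26.4, A = 300.96 cm², y = 14 cm, Ī = 17 480 cm⁴.
By symmetry the centroid is at mid-height, ȳ = 14 cm.
All pieces are centred on the centroidal x-axis, so I = ΣĪ (holes subtracted) = 6301.6 cm⁴.
Repeating about the centroidal y-axis gives I_y = 1866.9 cm⁴.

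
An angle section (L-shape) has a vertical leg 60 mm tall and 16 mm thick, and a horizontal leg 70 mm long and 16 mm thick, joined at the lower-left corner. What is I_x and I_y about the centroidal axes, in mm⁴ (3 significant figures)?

Break the section into simple shapes (no overlaps), measuring from the bottom-left corner of the bounding box.
Vertical leg: 16 × 60, A = 960 mm², y = 30 mm, Ī = 288 000 mm⁴.
Horizontal leg (remainder): 54 × 16, A = 864 mm², y = 8 mm, Ī = 18 432 mm⁴.
Centroid: ȳ = ΣA·y / ΣA = 19.579 mm.
Transfer each piece to the centroidal x-axis using Ī + A·d² with d = y − 19.579:
  vertical leg: d = 10.421 mm → contributes +392 254 mm⁴
  horizontal leg (remainder): d = -11.579 mm → contributes +134 270 mm⁴
Total I = 526 525 mm⁴.
For the y-axis: x̄ = 24.579 mm.
Repeating about the centroidal y-axis gives I_y = 787 485 mm⁴.

I_x ≈ 5.27 × 10⁵ mm⁴, I_y ≈ 7.87 × 10⁵ mm⁴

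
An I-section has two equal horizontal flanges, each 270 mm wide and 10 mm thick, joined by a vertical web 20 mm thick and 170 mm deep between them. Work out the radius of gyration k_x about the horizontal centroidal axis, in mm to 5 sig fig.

Decompose the section into non-overlapping parts with the origin at the bottom-left of its bounding rectangle.
Bottom flange: 270 × 10, A = 2 700 mm², y = 5 mm, Ī = 22 500 mm⁴.
Web: 20 × 170, A = 3 400 mm², y = 95 mm, Ī = 8 188 333 mm⁴.
Top flange: 270 × 10, A = 2 700 mm², y = 185 mm, Ī = 22 500 mm⁴.
By symmetry the centroid is at mid-height, ȳ = 95 mm.
Transfer each piece to the horizontal centroidal axis using Ī + A·d² with d = y − 95:
  bottom flange: d = -90 mm → contributes +21 892 500 mm⁴
  web: d = 0 mm → contributes +8 188 333 mm⁴
  top flange: d = 90 mm → contributes +21 892 500 mm⁴
Total I = 51 973 333 mm⁴.
Radius of gyration: k = √(I/A) = √(51 973 333 / 8 800) = 76.8509 mm.

k_x ≈ 76.851 mm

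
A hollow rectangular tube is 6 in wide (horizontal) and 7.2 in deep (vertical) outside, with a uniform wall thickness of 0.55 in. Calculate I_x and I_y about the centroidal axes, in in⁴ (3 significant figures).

I_x ≈ 93.9 in⁴, I_y ≈ 69.8 in⁴

Treat the section as a set of non-overlapping primitives; coordinates are from the bounding-box lower-left.
Outer rectangle: 6 × 7.2, A = 43.2 in², y = 3.6 in, Ī = 186.62 in⁴.
Inner void (subtracted): 4.9 × 6.1, A = 29.89 in², y = 3.6 in, Ī = 92.684 in⁴.
By symmetry the centroid is at mid-height, ȳ = 3.6 in.
All pieces are centred on the centroidal x-axis, so I = ΣĪ (holes subtracted) = 93.94 in⁴.
Repeating about the centroidal y-axis gives I_y = 69.795 in⁴.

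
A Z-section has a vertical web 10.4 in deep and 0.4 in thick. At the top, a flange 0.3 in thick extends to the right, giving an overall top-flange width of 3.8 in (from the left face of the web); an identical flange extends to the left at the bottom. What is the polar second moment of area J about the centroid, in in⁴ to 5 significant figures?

J ≈ 98.921 in⁴

Decompose the section into non-overlapping parts with the origin at the bottom-left of its bounding rectangle.
Web: 0.4 × 10.4, A = 4.16 in², y = 5.2 in, Ī = 37.49547 in⁴.
Top flange (beyond web): 3.4 × 0.3, A = 1.02 in², y = 10.25 in, Ī = 0.00765 in⁴.
Bottom flange (beyond web): 3.4 × 0.3, A = 1.02 in², y = 0.15 in, Ī = 0.00765 in⁴.
Centroid: ȳ = ΣA·y / ΣA = 5.2 in.
Transfer each piece to the centroidal x-axis using Ī + A·d² with d = y − 5.2:
  web: d = 0 in → contributes +37.49547 in⁴
  top flange (beyond web): d = 5.05 in → contributes +26.0202 in⁴
  bottom flange (beyond web): d = -5.05 in → contributes +26.0202 in⁴
Total I = 89.53587 in⁴.
For the y-axis: x̄ = 3.6 in.
Repeating about the centroidal y-axis gives I_y = 9.385067 in⁴.
Polar second moment: J = I_x + I_y = 98.92093 in⁴.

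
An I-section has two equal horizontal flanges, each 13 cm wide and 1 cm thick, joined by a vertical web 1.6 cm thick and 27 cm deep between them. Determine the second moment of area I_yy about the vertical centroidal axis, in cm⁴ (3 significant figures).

I_yy ≈ 375 cm⁴

Treat the section as a set of non-overlapping primitives; coordinates are from the bounding-box lower-left.
Bottom flange: 13 × 1, A = 13 cm², x = 6.5 cm, Ī = 183.08 cm⁴.
Web: 1.6 × 27, A = 43.2 cm², x = 6.5 cm, Ī = 9.216 cm⁴.
Top flange: 13 × 1, A = 13 cm², x = 6.5 cm, Ī = 183.08 cm⁴.
By symmetry the centroid is at mid-width, x̄ = 6.5 cm.
All pieces are centred on the vertical centroidal axis, so I = ΣĪ = 375.38 cm⁴.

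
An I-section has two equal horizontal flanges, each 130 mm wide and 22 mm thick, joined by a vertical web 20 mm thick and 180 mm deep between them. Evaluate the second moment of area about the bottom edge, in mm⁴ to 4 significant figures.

Break the section into simple shapes (no overlaps), measuring from the bottom-left corner of the bounding box.
Bottom flange: 130 × 22, A = 2 860 mm², y = 11 mm, Ī = 115 353 mm⁴.
Web: 20 × 180, A = 3 600 mm², y = 112 mm, Ī = 9 720 000 mm⁴.
Top flange: 130 × 22, A = 2 860 mm², y = 213 mm, Ī = 115 353 mm⁴.
Transfer each piece to the bottom edge using Ī + A·d² with d = y − 0:
  bottom flange: d = 11 mm → contributes +461 413 mm⁴
  web: d = 112 mm → contributes +54 878 400 mm⁴
  top flange: d = 213 mm → contributes +129 870 693 mm⁴
Total I = 185 210 507 mm⁴.

I_base ≈ 1.852 × 10⁸ mm⁴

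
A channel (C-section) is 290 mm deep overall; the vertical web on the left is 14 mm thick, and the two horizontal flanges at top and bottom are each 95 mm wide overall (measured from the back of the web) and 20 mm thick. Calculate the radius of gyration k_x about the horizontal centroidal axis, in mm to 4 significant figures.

k_x ≈ 109.6 mm

Treat the section as a set of non-overlapping primitives; coordinates are from the bounding-box lower-left.
Web: 14 × 290, A = 4 060 mm², y = 145 mm, Ī = 28 453 833 mm⁴.
Top flange (beyond web): 81 × 20, A = 1 620 mm², y = 280 mm, Ī = 54 000 mm⁴.
Bottom flange (beyond web): 81 × 20, A = 1 620 mm², y = 10 mm, Ī = 54 000 mm⁴.
By symmetry the centroid is at mid-height, ȳ = 145 mm.
Transfer each piece to the horizontal centroidal axis using Ī + A·d² with d = y − 145:
  web: d = 0 mm → contributes +28 453 833 mm⁴
  top flange (beyond web): d = 135 mm → contributes +29 578 500 mm⁴
  bottom flange (beyond web): d = -135 mm → contributes +29 578 500 mm⁴
Total I = 87 610 833 mm⁴.
Radius of gyration: k = √(I/A) = √(87 610 833 / 7 300) = 109.551 mm.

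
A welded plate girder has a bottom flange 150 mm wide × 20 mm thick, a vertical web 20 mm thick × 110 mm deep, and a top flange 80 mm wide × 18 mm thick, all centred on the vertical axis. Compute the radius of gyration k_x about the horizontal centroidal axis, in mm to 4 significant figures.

k_x ≈ 53.97 mm

Decompose the section into non-overlapping parts with the origin at the bottom-left of its bounding rectangle.
Bottom plate: 150 × 20, A = 3 000 mm², y = 10 mm, Ī = 100 000 mm⁴.
Web plate: 20 × 110, A = 2 200 mm², y = 75 mm, Ī = 2 218 333 mm⁴.
Top plate: 80 × 18, A = 1 440 mm², y = 139 mm, Ī = 38 880 mm⁴.
Centroid: ȳ = ΣA·y / ΣA = 59.512 mm.
Transfer each piece to the horizontal centroidal axis using Ī + A·d² with d = y − 59.512:
  bottom plate: d = -49.512 mm → contributes +7 454 329 mm⁴
  web plate: d = 15.488 mm → contributes +2 746 062 mm⁴
  top plate: d = 79.488 mm → contributes +9 137 282 mm⁴
Total I = 19 337 672 mm⁴.
Radius of gyration: k = √(I/A) = √(19 337 672 / 6 640) = 53.9657 mm.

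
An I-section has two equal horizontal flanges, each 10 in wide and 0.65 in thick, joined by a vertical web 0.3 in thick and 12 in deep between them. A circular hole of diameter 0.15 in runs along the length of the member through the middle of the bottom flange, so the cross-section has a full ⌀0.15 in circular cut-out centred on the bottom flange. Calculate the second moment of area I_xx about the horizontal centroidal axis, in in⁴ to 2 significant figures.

Split into non-overlapping primitives; take the origin at the lower-left of the bounding box.
Bottom flange: 10 × 0.65, A = 6.5 in², y = 0.325 in, Ī = 0.2289 in⁴.
Web: 0.3 × 12, A = 3.6 in², y = 6.65 in, Ī = 43.2 in⁴.
Top flange: 10 × 0.65, A = 6.5 in², y = 12.98 in, Ī = 0.2289 in⁴.
Hole (subtracted): ⌀0.15, A = 0.01767 in², y = 0.325 in, Ī = 0.00002485 in⁴.
Centroid: ȳ = ΣA·y / ΣA = 6.657 in.
Transfer each piece to the horizontal centroidal axis using Ī + A·d² with d = y − 6.657:
  bottom flange: d = -6.332 in → contributes +260.8 in⁴
  web: d = -0.00674 in → contributes +43.2 in⁴
  top flange: d = 6.318 in → contributes +259.7 in⁴
  hole: d = -6.332 in → contributes −0.7085 in⁴
Total I = 563 in⁴.

I_xx ≈ 560 in⁴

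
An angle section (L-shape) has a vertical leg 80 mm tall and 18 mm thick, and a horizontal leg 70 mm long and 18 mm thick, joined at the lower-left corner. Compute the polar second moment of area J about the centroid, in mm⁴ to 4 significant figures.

Break the section into simple shapes (no overlaps), measuring from the bottom-left corner of the bounding box.
Vertical leg: 18 × 80, A = 1 440 mm², y = 40 mm, Ī = 768 000 mm⁴.
Horizontal leg (remainder): 52 × 18, A = 936 mm², y = 9 mm, Ī = 25 272 mm⁴.
Centroid: ȳ = ΣA·y / ΣA = 27.7879 mm.
Transfer each piece to the centroidal x-axis using Ī + A·d² with d = y − 27.7879:
  vertical leg: d = 12.2121 mm → contributes +982 756 mm⁴
  horizontal leg (remainder): d = -18.7879 mm → contributes +355 665 mm⁴
Total I = 1 338 421 mm⁴.
For the y-axis: x̄ = 22.7879 mm.
Repeating about the centroidal y-axis gives I_y = 944 701 mm⁴.
Polar second moment: J = I_x + I_y = 2 283 122 mm⁴.

J ≈ 2.283 × 10⁶ mm⁴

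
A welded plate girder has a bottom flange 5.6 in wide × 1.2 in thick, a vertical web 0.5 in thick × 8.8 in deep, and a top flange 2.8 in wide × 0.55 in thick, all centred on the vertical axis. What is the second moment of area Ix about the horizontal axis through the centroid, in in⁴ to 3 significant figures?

Split into non-overlapping primitives; take the origin at the lower-left of the bounding box.
Bottom plate: 5.6 × 1.2, A = 6.72 in², y = 0.6 in, Ī = 0.8064 in⁴.
Web plate: 0.5 × 8.8, A = 4.4 in², y = 5.6 in, Ī = 28.395 in⁴.
Top plate: 2.8 × 0.55, A = 1.54 in², y = 10.275 in, Ī = 0.038821 in⁴.
Centroid: ȳ = ΣA·y / ΣA = 3.5147 in.
Transfer each piece to the horizontal axis through the centroid using Ī + A·d² with d = y − 3.5147:
  bottom plate: d = -2.9147 in → contributes +57.894 in⁴
  web plate: d = 2.0853 in → contributes +47.529 in⁴
  top plate: d = 6.7603 in → contributes +70.42 in⁴
Total I = 175.84 in⁴.

Ix ≈ 176 in⁴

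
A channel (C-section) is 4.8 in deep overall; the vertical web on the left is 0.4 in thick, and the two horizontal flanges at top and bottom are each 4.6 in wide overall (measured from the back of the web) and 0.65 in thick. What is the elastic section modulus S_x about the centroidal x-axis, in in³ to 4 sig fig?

S_x ≈ 11.41 in³

Decompose the section into non-overlapping parts with the origin at the bottom-left of its bounding rectangle.
Web: 0.4 × 4.8, A = 1.92 in², y = 2.4 in, Ī = 3.6864 in⁴.
Top flange (beyond web): 4.2 × 0.65, A = 2.73 in², y = 4.475 in, Ī = 0.0961188 in⁴.
Bottom flange (beyond web): 4.2 × 0.65, A = 2.73 in², y = 0.325 in, Ī = 0.0961188 in⁴.
By symmetry the centroid is at mid-height, ȳ = 2.4 in.
Transfer each piece to the centroidal x-axis using Ī + A·d² with d = y − 2.4:
  web: d = 0 in → contributes +3.6864 in⁴
  top flange (beyond web): d = 2.075 in → contributes +11.8505 in⁴
  bottom flange (beyond web): d = -2.075 in → contributes +11.8505 in⁴
Total I = 27.3874 in⁴.
Extreme fibre distance c = 2.4 in; S = I/c = 11.4114 in³.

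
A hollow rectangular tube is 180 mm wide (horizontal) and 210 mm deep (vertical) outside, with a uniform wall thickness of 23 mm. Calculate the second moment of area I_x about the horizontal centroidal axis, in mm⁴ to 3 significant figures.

Treat the section as a set of non-overlapping primitives; coordinates are from the bounding-box lower-left.
Outer rectangle: 180 × 210, A = 37 800 mm², y = 105 mm, Ī = 138 915 000 mm⁴.
Inner void (subtracted): 134 × 164, A = 21 976 mm², y = 105 mm, Ī = 49 255 541 mm⁴.
By symmetry the centroid is at mid-height, ȳ = 105 mm.
All pieces are centred on the horizontal centroidal axis, so I = ΣĪ (holes subtracted) = 89 659 459 mm⁴.

I_x ≈ 8.97 × 10⁷ mm⁴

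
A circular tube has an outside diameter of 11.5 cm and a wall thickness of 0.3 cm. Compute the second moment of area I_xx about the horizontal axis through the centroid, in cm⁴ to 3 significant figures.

I_xx ≈ 166 cm⁴

Treat the section as a set of non-overlapping primitives; coordinates are from the bounding-box lower-left.
Outer circle: ⌀11.5, A = 103.87 cm², y = 5.75 cm, Ī = 858.54 cm⁴.
Bore (subtracted): ⌀10.9, A = 93.313 cm², y = 5.75 cm, Ī = 692.91 cm⁴.
By symmetry the centroid is at mid-height, ȳ = 5.75 cm.
All pieces are centred on the horizontal axis through the centroid, so I = ΣĪ (holes subtracted) = 165.63 cm⁴.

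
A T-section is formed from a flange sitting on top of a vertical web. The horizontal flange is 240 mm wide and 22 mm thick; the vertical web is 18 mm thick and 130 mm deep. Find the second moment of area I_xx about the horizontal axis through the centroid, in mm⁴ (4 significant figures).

Decompose the section into non-overlapping parts with the origin at the bottom-left of its bounding rectangle.
Flange: 240 × 22, A = 5 280 mm², y = 141 mm, Ī = 212 960 mm⁴.
Web: 18 × 130, A = 2 340 mm², y = 65 mm, Ī = 3 295 500 mm⁴.
Centroid: ȳ = ΣA·y / ΣA = 117.661 mm.
Transfer each piece to the horizontal axis through the centroid using Ī + A·d² with d = y − 117.661:
  flange: d = 23.3386 mm → contributes +3 088 920 mm⁴
  web: d = -52.6614 mm → contributes +9 784 846 mm⁴
Total I = 12 873 766 mm⁴.

I_xx ≈ 1.287 × 10⁷ mm⁴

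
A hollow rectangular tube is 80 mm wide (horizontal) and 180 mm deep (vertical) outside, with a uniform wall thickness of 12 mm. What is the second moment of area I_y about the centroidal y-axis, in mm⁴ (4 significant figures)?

I_y ≈ 5.397 × 10⁶ mm⁴

Decompose the section into non-overlapping parts with the origin at the bottom-left of its bounding rectangle.
Outer rectangle: 80 × 180, A = 14 400 mm², x = 40 mm, Ī = 7 680 000 mm⁴.
Inner void (subtracted): 56 × 156, A = 8 736 mm², x = 40 mm, Ī = 2 283 008 mm⁴.
By symmetry the centroid is at mid-width, x̄ = 40 mm.
All pieces are centred on the centroidal y-axis, so I = ΣĪ (holes subtracted) = 5 396 992 mm⁴.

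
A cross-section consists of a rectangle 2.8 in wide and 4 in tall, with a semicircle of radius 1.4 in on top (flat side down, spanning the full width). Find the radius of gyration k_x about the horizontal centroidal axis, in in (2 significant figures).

k_x ≈ 1.5 in

Split into non-overlapping primitives; take the origin at the lower-left of the bounding box.
Rectangular body: 2.8 × 4, A = 11.2 in², y = 2 in, Ī = 14.93 in⁴.
Semicircular cap: semicircle r = 1.4, A = 3.079 in², y = 4.594 in, Ī = 0.4216 in⁴.
Centroid: ȳ = ΣA·y / ΣA = 2.559 in.
Transfer each piece to the horizontal centroidal axis using Ī + A·d² with d = y − 2.559:
  rectangular body: d = -0.5594 in → contributes +18.44 in⁴
  semicircular cap: d = 2.035 in → contributes +13.17 in⁴
Total I = 31.61 in⁴.
Radius of gyration: k = √(I/A) = √(31.61 / 14.28) = 1.488 in.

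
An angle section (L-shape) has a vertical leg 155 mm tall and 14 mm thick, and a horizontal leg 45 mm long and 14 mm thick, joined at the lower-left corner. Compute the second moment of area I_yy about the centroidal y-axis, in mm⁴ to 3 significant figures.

I_yy ≈ 2.53 × 10⁵ mm⁴

Decompose the section into non-overlapping parts with the origin at the bottom-left of its bounding rectangle.
Vertical leg: 14 × 155, A = 2 170 mm², x = 7 mm, Ī = 35 443 mm⁴.
Horizontal leg (remainder): 31 × 14, A = 434 mm², x = 29.5 mm, Ī = 34 756 mm⁴.
Centroid: x̄ = ΣA·x / ΣA = 10.75 mm.
Transfer each piece to the centroidal y-axis using Ī + A·d² with d = x − 10.75:
  vertical leg: d = -3.75 mm → contributes +65 959 mm⁴
  horizontal leg (remainder): d = 18.75 mm → contributes +187 334 mm⁴
Total I = 253 293 mm⁴.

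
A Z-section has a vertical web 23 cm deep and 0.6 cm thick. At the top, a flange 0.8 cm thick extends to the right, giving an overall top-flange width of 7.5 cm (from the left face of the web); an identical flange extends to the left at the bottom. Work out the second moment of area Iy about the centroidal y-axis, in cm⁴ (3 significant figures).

Iy ≈ 199 cm⁴

Decompose the section into non-overlapping parts with the origin at the bottom-left of its bounding rectangle.
Web: 0.6 × 23, A = 13.8 cm², x = 7.2 cm, Ī = 0.414 cm⁴.
Top flange (beyond web): 6.9 × 0.8, A = 5.52 cm², x = 10.95 cm, Ī = 21.901 cm⁴.
Bottom flange (beyond web): 6.9 × 0.8, A = 5.52 cm², x = 3.45 cm, Ī = 21.901 cm⁴.
Centroid: x̄ = ΣA·x / ΣA = 7.2 cm.
Transfer each piece to the centroidal y-axis using Ī + A·d² with d = x − 7.2:
  web: d = 0 cm → contributes +0.414 cm⁴
  top flange (beyond web): d = 3.75 cm → contributes +99.526 cm⁴
  bottom flange (beyond web): d = -3.75 cm → contributes +99.526 cm⁴
Total I = 199.47 cm⁴.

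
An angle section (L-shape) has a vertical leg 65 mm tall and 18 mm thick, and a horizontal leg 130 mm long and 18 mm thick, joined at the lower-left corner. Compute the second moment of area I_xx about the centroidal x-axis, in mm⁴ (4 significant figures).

Decompose the section into non-overlapping parts with the origin at the bottom-left of its bounding rectangle.
Vertical leg: 18 × 65, A = 1 170 mm², y = 32.5 mm, Ī = 411 938 mm⁴.
Horizontal leg (remainder): 112 × 18, A = 2 016 mm², y = 9 mm, Ī = 54 432 mm⁴.
Centroid: ȳ = ΣA·y / ΣA = 17.6299 mm.
Transfer each piece to the centroidal x-axis using Ī + A·d² with d = y − 17.6299:
  vertical leg: d = 14.8701 mm → contributes +670 646 mm⁴
  horizontal leg (remainder): d = -8.62994 mm → contributes +204 575 mm⁴
Total I = 875 222 mm⁴.

I_xx ≈ 8.752 × 10⁵ mm⁴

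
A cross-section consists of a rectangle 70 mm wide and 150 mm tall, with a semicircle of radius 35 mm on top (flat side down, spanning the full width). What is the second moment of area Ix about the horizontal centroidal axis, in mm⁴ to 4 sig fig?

Break the section into simple shapes (no overlaps), measuring from the bottom-left corner of the bounding box.
Rectangular body: 70 × 150, A = 10 500 mm², y = 75 mm, Ī = 19 687 500 mm⁴.
Semicircular cap: semicircle r = 35, A = 1924.23 mm², y = 164.854 mm, Ī = 164 704 mm⁴.
Centroid: ȳ = ΣA·y / ΣA = 88.9164 mm.
Transfer each piece to the horizontal centroidal axis using Ī + A·d² with d = y − 88.9164:
  rectangular body: d = -13.9164 mm → contributes +21 720 989 mm⁴
  semicircular cap: d = 75.9381 mm → contributes +11 260 928 mm⁴
Total I = 32 981 917 mm⁴.

Ix ≈ 3.298 × 10⁷ mm⁴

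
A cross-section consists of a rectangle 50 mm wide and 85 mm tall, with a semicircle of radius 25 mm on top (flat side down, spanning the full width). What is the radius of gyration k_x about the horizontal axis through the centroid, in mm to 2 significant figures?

k_x ≈ 30 mm

Break the section into simple shapes (no overlaps), measuring from the bottom-left corner of the bounding box.
Rectangular body: 50 × 85, A = 4 250 mm², y = 42.5 mm, Ī = 2 558 854 mm⁴.
Semicircular cap: semicircle r = 25, A = 981.7 mm², y = 95.61 mm, Ī = 42 874 mm⁴.
Centroid: ȳ = ΣA·y / ΣA = 52.47 mm.
Transfer each piece to the horizontal axis through the centroid using Ī + A·d² with d = y − 52.47:
  rectangular body: d = -9.966 mm → contributes +2 980 991 mm⁴
  semicircular cap: d = 43.14 mm → contributes +1 870 310 mm⁴
Total I = 4 851 301 mm⁴.
Radius of gyration: k = √(I/A) = √(4 851 301 / 5 232) = 30.45 mm.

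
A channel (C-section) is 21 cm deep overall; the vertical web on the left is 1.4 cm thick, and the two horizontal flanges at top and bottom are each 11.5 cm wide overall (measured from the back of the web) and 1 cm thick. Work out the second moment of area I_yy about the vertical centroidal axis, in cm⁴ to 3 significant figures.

I_yy ≈ 572 cm⁴

Treat the section as a set of non-overlapping primitives; coordinates are from the bounding-box lower-left.
Web: 1.4 × 21, A = 29.4 cm², x = 0.7 cm, Ī = 4.802 cm⁴.
Top flange (beyond web): 10.1 × 1, A = 10.1 cm², x = 6.45 cm, Ī = 85.858 cm⁴.
Bottom flange (beyond web): 10.1 × 1, A = 10.1 cm², x = 6.45 cm, Ī = 85.858 cm⁴.
Centroid: x̄ = ΣA·x / ΣA = 3.0417 cm.
Transfer each piece to the vertical centroidal axis using Ī + A·d² with d = x − 3.0417:
  web: d = -2.3417 cm → contributes +166.02 cm⁴
  top flange (beyond web): d = 3.4083 cm → contributes +203.18 cm⁴
  bottom flange (beyond web): d = 3.4083 cm → contributes +203.18 cm⁴
Total I = 572.39 cm⁴.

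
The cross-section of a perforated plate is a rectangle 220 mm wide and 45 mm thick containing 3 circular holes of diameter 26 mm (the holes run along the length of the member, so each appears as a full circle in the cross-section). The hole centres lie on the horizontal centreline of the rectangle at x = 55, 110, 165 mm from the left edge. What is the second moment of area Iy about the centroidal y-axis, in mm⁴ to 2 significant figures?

Treat the section as a set of non-overlapping primitives; coordinates are from the bounding-box lower-left.
Plate: 220 × 45, A = 9 900 mm², x = 110 mm, Ī = 39 930 000 mm⁴.
Hole 1 (subtracted): ⌀26, A = 530.9 mm², x = 55 mm, Ī = 22 432 mm⁴.
Hole 2 (subtracted): ⌀26, A = 530.9 mm², x = 110 mm, Ī = 22 432 mm⁴.
Hole 3 (subtracted): ⌀26, A = 530.9 mm², x = 165 mm, Ī = 22 432 mm⁴.
By symmetry the centroid is at mid-width, x̄ = 110 mm.
Transfer each piece to the centroidal y-axis using Ī + A·d² with d = x − 110:
  plate: d = 0 mm → contributes +39 930 000 mm⁴
  hole 1: d = -55 mm → contributes −1 628 492 mm⁴
  hole 2: d = 0 mm → contributes −22 432 mm⁴
  hole 3: d = 55 mm → contributes −1 628 492 mm⁴
Total I = 36 650 583 mm⁴.

Iy ≈ 3.7 × 10⁷ mm⁴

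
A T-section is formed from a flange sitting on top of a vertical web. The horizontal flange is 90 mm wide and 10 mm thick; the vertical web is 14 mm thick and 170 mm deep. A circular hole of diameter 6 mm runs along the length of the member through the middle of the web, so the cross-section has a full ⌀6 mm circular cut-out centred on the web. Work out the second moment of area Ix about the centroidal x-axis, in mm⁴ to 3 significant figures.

Ix ≈ 1.10 × 10⁷ mm⁴

Decompose the section into non-overlapping parts with the origin at the bottom-left of its bounding rectangle.
Flange: 90 × 10, A = 900 mm², y = 175 mm, Ī = 7 500 mm⁴.
Web: 14 × 170, A = 2 380 mm², y = 85 mm, Ī = 5 731 833 mm⁴.
Hole (subtracted): ⌀6, A = 28.274 mm², y = 85 mm, Ī = 63.617 mm⁴.
Centroid: ȳ = ΣA·y / ΣA = 109.91 mm.
Transfer each piece to the centroidal x-axis using Ī + A·d² with d = y − 109.91:
  flange: d = 65.09 mm → contributes +3 820 555 mm⁴
  web: d = -24.91 mm → contributes +7 208 625 mm⁴
  hole: d = -24.91 mm → contributes −17 608 mm⁴
Total I = 11 011 572 mm⁴.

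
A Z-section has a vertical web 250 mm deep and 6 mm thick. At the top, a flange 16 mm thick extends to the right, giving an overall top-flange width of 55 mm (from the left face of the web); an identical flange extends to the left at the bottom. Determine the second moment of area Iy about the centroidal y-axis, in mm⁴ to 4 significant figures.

Break the section into simple shapes (no overlaps), measuring from the bottom-left corner of the bounding box.
Web: 6 × 250, A = 1 500 mm², x = 52 mm, Ī = 4 500 mm⁴.
Top flange (beyond web): 49 × 16, A = 784 mm², x = 79.5 mm, Ī = 156 865 mm⁴.
Bottom flange (beyond web): 49 × 16, A = 784 mm², x = 24.5 mm, Ī = 156 865 mm⁴.
Centroid: x̄ = ΣA·x / ΣA = 52 mm.
Transfer each piece to the centroidal y-axis using Ī + A·d² with d = x − 52:
  web: d = 0 mm → contributes +4 500 mm⁴
  top flange (beyond web): d = 27.5 mm → contributes +749 765 mm⁴
  bottom flange (beyond web): d = -27.5 mm → contributes +749 765 mm⁴
Total I = 1 504 031 mm⁴.

Iy ≈ 1.504 × 10⁶ mm⁴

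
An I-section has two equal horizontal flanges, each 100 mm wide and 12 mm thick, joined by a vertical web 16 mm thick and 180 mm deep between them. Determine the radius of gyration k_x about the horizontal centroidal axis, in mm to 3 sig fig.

k_x ≈ 75.3 mm

Split into non-overlapping primitives; take the origin at the lower-left of the bounding box.
Bottom flange: 100 × 12, A = 1 200 mm², y = 6 mm, Ī = 14 400 mm⁴.
Web: 16 × 180, A = 2 880 mm², y = 102 mm, Ī = 7 776 000 mm⁴.
Top flange: 100 × 12, A = 1 200 mm², y = 198 mm, Ī = 14 400 mm⁴.
By symmetry the centroid is at mid-height, ȳ = 102 mm.
Transfer each piece to the horizontal centroidal axis using Ī + A·d² with d = y − 102:
  bottom flange: d = -96 mm → contributes +11 073 600 mm⁴
  web: d = 0 mm → contributes +7 776 000 mm⁴
  top flange: d = 96 mm → contributes +11 073 600 mm⁴
Total I = 29 923 200 mm⁴.
Radius of gyration: k = √(I/A) = √(29 923 200 / 5 280) = 75.281 mm.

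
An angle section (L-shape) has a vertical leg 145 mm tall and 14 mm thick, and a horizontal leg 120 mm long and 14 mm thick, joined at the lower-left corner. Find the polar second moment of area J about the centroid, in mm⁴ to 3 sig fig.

Treat the section as a set of non-overlapping primitives; coordinates are from the bounding-box lower-left.
Vertical leg: 14 × 145, A = 2 030 mm², y = 72.5 mm, Ī = 3 556 729 mm⁴.
Horizontal leg (remainder): 106 × 14, A = 1 484 mm², y = 7 mm, Ī = 24 239 mm⁴.
Centroid: ȳ = ΣA·y / ΣA = 44.839 mm.
Transfer each piece to the centroidal x-axis using Ī + A·d² with d = y − 44.839:
  vertical leg: d = 27.661 mm → contributes +5 109 985 mm⁴
  horizontal leg (remainder): d = -37.839 mm → contributes +2 148 975 mm⁴
Total I = 7 258 960 mm⁴.
For the y-axis: x̄ = 32.339 mm.
Repeating about the centroidal y-axis gives I_y = 4 508 922 mm⁴.
Polar second moment: J = I_x + I_y = 11 767 882 mm⁴.

J ≈ 1.18 × 10⁷ mm⁴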